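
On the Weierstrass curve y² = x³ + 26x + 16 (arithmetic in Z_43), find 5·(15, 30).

Write Q = (15, 30).
Repeated addition: build up to 5Q.
2Q: tangent at (15, 30): λ = (3·15² + 26)/(2·30) ≡ 13/17. 17⁻¹ ≡ 38 (mod 43), so λ ≡ 13·38 ≡ 21.
  x = λ² - 15 - 15 = 441 - 30 ≡ 24; y = λ·(15 - 24) - 30 ≡ 39. → (24, 39)
3Q: (24, 39) + (15, 30). λ = (30 - 39)/(15 - 24) ≡ 34/34 mod 43. 34⁻¹ ≡ 19 (mod 43), so λ ≡ 1.
  x = λ² - 24 - 15 = 1 - 39 ≡ 5; y = λ·(24 - 5) - 39 ≡ 23. → (5, 23)
4Q: (5, 23) + (15, 30). λ = (30 - 23)/(15 - 5) ≡ 7/10 mod 43. 10⁻¹ ≡ 13 (mod 43) since 10·13 = 130 ≡ 1, so λ ≡ 5.
  x = λ² - 5 - 15 = 25 - 20 ≡ 5; y = λ·(5 - 5) - 23 ≡ 20. → (5, 20)
5Q: (5, 20) + (15, 30). λ = (30 - 20)/(15 - 5) ≡ 10/10 mod 43. 10⁻¹ ≡ 13 (mod 43) since 10·13 = 130 ≡ 1, so λ ≡ 1.
  x = λ² - 5 - 15 = 1 - 20 ≡ 24; y = λ·(5 - 24) - 20 ≡ 4. → (24, 4)

(24, 4)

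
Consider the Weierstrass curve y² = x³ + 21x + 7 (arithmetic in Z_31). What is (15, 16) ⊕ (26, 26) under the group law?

(15, 16) + (26, 26). λ = (26 - 16)/(26 - 15) ≡ 10/11 mod 31. 11⁻¹ ≡ 17 (mod 31) since 11·17 = 187 ≡ 1, so λ ≡ 15.
  x = λ² - 15 - 26 = 225 - 41 ≡ 29; y = λ·(15 - 29) - 16 ≡ 22. → (29, 22)

(29, 22)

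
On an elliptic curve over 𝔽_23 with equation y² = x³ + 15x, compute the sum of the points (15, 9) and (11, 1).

(15, 9) + (11, 1). λ = (1 - 9)/(11 - 15) ≡ 15/19 mod 23. 19⁻¹ ≡ 17 (mod 23), so λ ≡ 2.
  x = λ² - 15 - 11 = 4 - 26 ≡ 1; y = λ·(15 - 1) - 9 ≡ 19. → (1, 19)

(1, 19)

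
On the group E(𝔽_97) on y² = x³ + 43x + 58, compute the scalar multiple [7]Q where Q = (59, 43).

(24, 49)

Double-and-add on 7 = (111)₂. Start with Q = (59, 43) for the leading 1-bit.
double: tangent at (59, 43): λ = (3·59² + 43)/(2·43) ≡ 10/86. 86⁻¹ ≡ 44 (mod 97), so λ ≡ 10·44 ≡ 52.
  x = λ² - 59 - 59 = 2704 - 118 ≡ 64; y = λ·(59 - 64) - 43 ≡ 85. → (64, 85)
add Q: (64, 85) + (59, 43). λ = (43 - 85)/(59 - 64) ≡ 55/92 mod 97. 92⁻¹ ≡ 58 (mod 97) since 92·58 = 5336 ≡ 1, so λ ≡ 86.
  x = λ² - 64 - 59 = 7396 - 123 ≡ 95; y = λ·(64 - 95) - 85 ≡ 62. → (95, 62)
double: tangent at (95, 62): λ = (3·95² + 43)/(2·62) ≡ 55/27. 27⁻¹ ≡ 18 (mod 97) since 27·18 = 486 ≡ 1, so λ ≡ 55·18 ≡ 20.
  x = λ² - 95 - 95 = 400 - 190 ≡ 16; y = λ·(95 - 16) - 62 ≡ 63. → (16, 63)
add Q: (16, 63) + (59, 43). λ = (43 - 63)/(59 - 16) ≡ 77/43 mod 97. 43⁻¹ ≡ 88 (mod 97), so λ ≡ 83.
  x = λ² - 16 - 59 = 6889 - 75 ≡ 24; y = λ·(16 - 24) - 63 ≡ 49. → (24, 49)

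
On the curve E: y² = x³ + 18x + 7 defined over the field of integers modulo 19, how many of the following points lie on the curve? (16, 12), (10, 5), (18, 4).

(16, 12): 12² ≡ 11, rhs ≡ 2 → off.
(10, 5): 5² ≡ 6, rhs ≡ 9 → off.
(18, 4): 4² ≡ 16, rhs ≡ 7 → off.

0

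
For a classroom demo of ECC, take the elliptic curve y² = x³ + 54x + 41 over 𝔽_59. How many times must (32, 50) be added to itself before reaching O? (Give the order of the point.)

2P: tangent at (32, 50): λ = (3·32² + 54)/(2·50) ≡ 58/41. 41⁻¹ ≡ 36 (mod 59), so λ ≡ 58·36 ≡ 23.
  x = λ² - 32 - 32 = 529 - 64 ≡ 52; y = λ·(32 - 52) - 50 ≡ 21. → (52, 21)
3P: (52, 21) + (32, 50). λ = (50 - 21)/(32 - 52) ≡ 29/39 mod 59. 39⁻¹ ≡ 56 (mod 59), so λ ≡ 31.
  x = λ² - 52 - 32 = 961 - 84 ≡ 51; y = λ·(52 - 51) - 21 ≡ 10. → (51, 10)
4P: (51, 10) + (32, 50). λ = (50 - 10)/(32 - 51) ≡ 40/40 mod 59. 40⁻¹ ≡ 31 (mod 59), so λ ≡ 1.
  x = λ² - 51 - 32 = 1 - 83 ≡ 36; y = λ·(51 - 36) - 10 ≡ 5. → (36, 5)
5P: (36, 5) + (32, 50). λ = (50 - 5)/(32 - 36) ≡ 45/55 mod 59. 55⁻¹ ≡ 44 (mod 59), so λ ≡ 33.
  x = λ² - 36 - 32 = 1089 - 68 ≡ 18; y = λ·(36 - 18) - 5 ≡ 58. → (18, 58)
6P: (18, 58) + (32, 50). λ = (50 - 58)/(32 - 18) ≡ 51/14 mod 59. 14⁻¹ ≡ 38 (mod 59), so λ ≡ 50.
  x = λ² - 18 - 32 = 2500 - 50 ≡ 31; y = λ·(18 - 31) - 58 ≡ 0. → (31, 0)
7P: (31, 0) + (32, 50). λ = (50 - 0)/(32 - 31) ≡ 50/1 mod 59. 1⁻¹ ≡ 1 (mod 59) since 1·1 = 1 ≡ 1, so λ ≡ 50.
  x = λ² - 31 - 32 = 2500 - 63 ≡ 18; y = λ·(31 - 18) - 0 ≡ 1. → (18, 1)
8P: (18, 1) + (32, 50). λ = (50 - 1)/(32 - 18) ≡ 49/14 mod 59. 14⁻¹ ≡ 38 (mod 59), so λ ≡ 33.
  x = λ² - 18 - 32 = 1089 - 50 ≡ 36; y = λ·(18 - 36) - 1 ≡ 54. → (36, 54)
9P: (36, 54) + (32, 50). λ = (50 - 54)/(32 - 36) ≡ 55/55 mod 59. 55⁻¹ ≡ 44 (mod 59) since 55·44 = 2420 ≡ 1, so λ ≡ 1.
  x = λ² - 36 - 32 = 1 - 68 ≡ 51; y = λ·(36 - 51) - 54 ≡ 49. → (51, 49)
10P: (51, 49) + (32, 50). λ = (50 - 49)/(32 - 51) ≡ 1/40 mod 59. 40⁻¹ ≡ 31 (mod 59), so λ ≡ 31.
  x = λ² - 51 - 32 = 961 - 83 ≡ 52; y = λ·(51 - 52) - 49 ≡ 38. → (52, 38)
11P: (52, 38) + (32, 50). λ = (50 - 38)/(32 - 52) ≡ 12/39 mod 59. 39⁻¹ ≡ 56 (mod 59) since 39·56 = 2184 ≡ 1, so λ ≡ 23.
  x = λ² - 52 - 32 = 529 - 84 ≡ 32; y = λ·(52 - 32) - 38 ≡ 9. → (32, 9)
12P: (32, 9) + (32, 50): same x and y₁ ≡ -y₂, so the sum is O.
12P = O, so the order is 12.

12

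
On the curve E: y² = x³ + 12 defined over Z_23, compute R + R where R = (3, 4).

(0, 9)

tangent at (3, 4): λ = (3·3² + 0)/(2·4) ≡ 4/8. 8⁻¹ ≡ 3 (mod 23), so λ ≡ 4·3 ≡ 12.
  x = λ² - 3 - 3 = 144 - 6 ≡ 0; y = λ·(3 - 0) - 4 ≡ 9. → (0, 9)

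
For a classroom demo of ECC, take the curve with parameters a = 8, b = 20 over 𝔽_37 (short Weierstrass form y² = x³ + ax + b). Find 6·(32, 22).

O

Write G = (32, 22).
Double-and-add on 6 = (110)₂. Start with G = (32, 22) for the leading 1-bit.
double: tangent at (32, 22): λ = (3·32² + 8)/(2·22) ≡ 9/7. 7⁻¹ ≡ 16 (mod 37), so λ ≡ 9·16 ≡ 33.
  x = λ² - 32 - 32 = 1089 - 64 ≡ 26; y = λ·(32 - 26) - 22 ≡ 28. → (26, 28)
add G: (26, 28) + (32, 22). λ = (22 - 28)/(32 - 26) ≡ 31/6 mod 37. 6⁻¹ ≡ 31 (mod 37), so λ ≡ 36.
  x = λ² - 26 - 32 = 1296 - 58 ≡ 17; y = λ·(26 - 17) - 28 ≡ 0. → (17, 0)
double: (17, 0) + (17, 0): same x and y₁ ≡ -y₂, so the sum is O.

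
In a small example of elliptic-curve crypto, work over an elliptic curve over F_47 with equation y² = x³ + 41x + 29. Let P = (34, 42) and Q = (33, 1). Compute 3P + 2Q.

(26, 23)

First 3P:
Repeated addition: build up to 3P.
2P: tangent at (34, 42): λ = (3·34² + 41)/(2·42) ≡ 31/37. 37⁻¹ ≡ 14 (mod 47), so λ ≡ 31·14 ≡ 11.
  x = λ² - 34 - 34 = 121 - 68 ≡ 6; y = λ·(34 - 6) - 42 ≡ 31. → (6, 31)
3P: (6, 31) + (34, 42). λ = (42 - 31)/(34 - 6) ≡ 11/28 mod 47. 28⁻¹ ≡ 42 (mod 47), so λ ≡ 39.
  x = λ² - 6 - 34 = 1521 - 40 ≡ 24; y = λ·(6 - 24) - 31 ≡ 19. → (24, 19)
3P = (24, 19).
Next 2Q:
Repeated addition: build up to 2Q.
2Q: tangent at (33, 1): λ = (3·33² + 41)/(2·1) ≡ 18/2. 2⁻¹ ≡ 24 (mod 47), so λ ≡ 18·24 ≡ 9.
  x = λ² - 33 - 33 = 81 - 66 ≡ 15; y = λ·(33 - 15) - 1 ≡ 20. → (15, 20)
2Q = (15, 20).
Finally 3P + 2Q:
(24, 19) + (15, 20). λ = (20 - 19)/(15 - 24) ≡ 1/38 mod 47. 38⁻¹ ≡ 26 (mod 47), so λ ≡ 26.
  x = λ² - 24 - 15 = 676 - 39 ≡ 26; y = λ·(24 - 26) - 19 ≡ 23. → (26, 23)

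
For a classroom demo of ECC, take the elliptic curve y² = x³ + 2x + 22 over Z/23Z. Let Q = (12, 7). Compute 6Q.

(18, 18)

Double-and-add on 6 = (110)₂. Start with Q = (12, 7) for the leading 1-bit.
double: tangent at (12, 7): λ = (3·12² + 2)/(2·7) ≡ 20/14. 14⁻¹ ≡ 5 (mod 23) since 14·5 = 70 ≡ 1, so λ ≡ 20·5 ≡ 8.
  x = λ² - 12 - 12 = 64 - 24 ≡ 17; y = λ·(12 - 17) - 7 ≡ 22. → (17, 22)
add Q: (17, 22) + (12, 7). λ = (7 - 22)/(12 - 17) ≡ 8/18 mod 23. 18⁻¹ ≡ 9 (mod 23), so λ ≡ 3.
  x = λ² - 17 - 12 = 9 - 29 ≡ 3; y = λ·(17 - 3) - 22 ≡ 20. → (3, 20)
double: tangent at (3, 20): λ = (3·3² + 2)/(2·20) ≡ 6/17. 17⁻¹ ≡ 19 (mod 23) since 17·19 = 323 ≡ 1, so λ ≡ 6·19 ≡ 22.
  x = λ² - 3 - 3 = 484 - 6 ≡ 18; y = λ·(3 - 18) - 20 ≡ 18. → (18, 18)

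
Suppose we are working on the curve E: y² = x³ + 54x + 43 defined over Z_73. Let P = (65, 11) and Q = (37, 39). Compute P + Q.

(65, 11) + (37, 39). λ = (39 - 11)/(37 - 65) ≡ 28/45 mod 73. 45⁻¹ ≡ 13 (mod 73), so λ ≡ 72.
  x = λ² - 65 - 37 = 5184 - 102 ≡ 45; y = λ·(65 - 45) - 11 ≡ 42. → (45, 42)

(45, 42)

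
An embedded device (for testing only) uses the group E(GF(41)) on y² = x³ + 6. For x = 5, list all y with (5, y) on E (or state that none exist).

x³ + 0x + 6 = 131 ≡ 8 (mod 41).
Square roots of 8 mod 41: 7 and 34 (since 7² = 49 ≡ 8).

7, 34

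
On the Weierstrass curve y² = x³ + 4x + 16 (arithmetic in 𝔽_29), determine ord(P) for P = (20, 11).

9

2P: tangent at (20, 11): λ = (3·20² + 4)/(2·11) ≡ 15/22. 22⁻¹ ≡ 4 (mod 29) since 22·4 = 88 ≡ 1, so λ ≡ 15·4 ≡ 2.
  x = λ² - 20 - 20 = 4 - 40 ≡ 22; y = λ·(20 - 22) - 11 ≡ 14. → (22, 14)
3P: (22, 14) + (20, 11). λ = (11 - 14)/(20 - 22) ≡ 26/27 mod 29. 27⁻¹ ≡ 14 (mod 29), so λ ≡ 16.
  x = λ² - 22 - 20 = 256 - 42 ≡ 11; y = λ·(22 - 11) - 14 ≡ 17. → (11, 17)
4P: (11, 17) + (20, 11). λ = (11 - 17)/(20 - 11) ≡ 23/9 mod 29. 9⁻¹ ≡ 13 (mod 29), so λ ≡ 9.
  x = λ² - 11 - 20 = 81 - 31 ≡ 21; y = λ·(11 - 21) - 17 ≡ 9. → (21, 9)
5P: (21, 9) + (20, 11). λ = (11 - 9)/(20 - 21) ≡ 2/28 mod 29. 28⁻¹ ≡ 28 (mod 29), so λ ≡ 27.
  x = λ² - 21 - 20 = 729 - 41 ≡ 21; y = λ·(21 - 21) - 9 ≡ 20. → (21, 20)
6P: (21, 20) + (20, 11). λ = (11 - 20)/(20 - 21) ≡ 20/28 mod 29. 28⁻¹ ≡ 28 (mod 29), so λ ≡ 9.
  x = λ² - 21 - 20 = 81 - 41 ≡ 11; y = λ·(21 - 11) - 20 ≡ 12. → (11, 12)
7P: (11, 12) + (20, 11). λ = (11 - 12)/(20 - 11) ≡ 28/9 mod 29. 9⁻¹ ≡ 13 (mod 29), so λ ≡ 16.
  x = λ² - 11 - 20 = 256 - 31 ≡ 22; y = λ·(11 - 22) - 12 ≡ 15. → (22, 15)
8P: (22, 15) + (20, 11). λ = (11 - 15)/(20 - 22) ≡ 25/27 mod 29. 27⁻¹ ≡ 14 (mod 29), so λ ≡ 2.
  x = λ² - 22 - 20 = 4 - 42 ≡ 20; y = λ·(22 - 20) - 15 ≡ 18. → (20, 18)
9P: (20, 18) + (20, 11): same x and y₁ ≡ -y₂, so the sum is O.
9P = O, so the order is 9.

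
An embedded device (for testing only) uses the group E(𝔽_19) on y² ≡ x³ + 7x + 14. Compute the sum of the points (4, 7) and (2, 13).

(4, 7) + (2, 13). λ = (13 - 7)/(2 - 4) ≡ 6/17 mod 19. 17⁻¹ ≡ 9 (mod 19) since 17·9 = 153 ≡ 1, so λ ≡ 16.
  x = λ² - 4 - 2 = 256 - 6 ≡ 3; y = λ·(4 - 3) - 7 ≡ 9. → (3, 9)

(3, 9)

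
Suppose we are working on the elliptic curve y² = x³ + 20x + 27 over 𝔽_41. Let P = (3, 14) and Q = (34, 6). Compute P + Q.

(3, 27)

(3, 14) + (34, 6). λ = (6 - 14)/(34 - 3) ≡ 33/31 mod 41. 31⁻¹ ≡ 4 (mod 41), so λ ≡ 9.
  x = λ² - 3 - 34 = 81 - 37 ≡ 3; y = λ·(3 - 3) - 14 ≡ 27. → (3, 27)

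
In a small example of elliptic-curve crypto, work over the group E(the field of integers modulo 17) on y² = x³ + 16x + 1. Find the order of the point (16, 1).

2P: tangent at (16, 1): λ = (3·16² + 16)/(2·1) ≡ 2/2. 2⁻¹ ≡ 9 (mod 17) since 2·9 = 18 ≡ 1, so λ ≡ 2·9 ≡ 1.
  x = λ² - 16 - 16 = 1 - 32 ≡ 3; y = λ·(16 - 3) - 1 ≡ 12. → (3, 12)
3P: (3, 12) + (16, 1). λ = (1 - 12)/(16 - 3) ≡ 6/13 mod 17. 13⁻¹ ≡ 4 (mod 17) since 13·4 = 52 ≡ 1, so λ ≡ 7.
  x = λ² - 3 - 16 = 49 - 19 ≡ 13; y = λ·(3 - 13) - 12 ≡ 3. → (13, 3)
4P: (13, 3) + (16, 1). λ = (1 - 3)/(16 - 13) ≡ 15/3 mod 17. 3⁻¹ ≡ 6 (mod 17), so λ ≡ 5.
  x = λ² - 13 - 16 = 25 - 29 ≡ 13; y = λ·(13 - 13) - 3 ≡ 14. → (13, 14)
5P: (13, 14) + (16, 1). λ = (1 - 14)/(16 - 13) ≡ 4/3 mod 17. 3⁻¹ ≡ 6 (mod 17), so λ ≡ 7.
  x = λ² - 13 - 16 = 49 - 29 ≡ 3; y = λ·(13 - 3) - 14 ≡ 5. → (3, 5)
6P: (3, 5) + (16, 1). λ = (1 - 5)/(16 - 3) ≡ 13/13 mod 17. 13⁻¹ ≡ 4 (mod 17) since 13·4 = 52 ≡ 1, so λ ≡ 1.
  x = λ² - 3 - 16 = 1 - 19 ≡ 16; y = λ·(3 - 16) - 5 ≡ 16. → (16, 16)
7P: (16, 16) + (16, 1): same x and y₁ ≡ -y₂, so the sum is ∞.
7P = ∞, so the order is 7.

7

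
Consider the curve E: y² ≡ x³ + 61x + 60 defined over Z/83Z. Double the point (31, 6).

(16, 22)

tangent at (31, 6): λ = (3·31² + 61)/(2·6) ≡ 39/12. 12⁻¹ ≡ 7 (mod 83), so λ ≡ 39·7 ≡ 24.
  x = λ² - 31 - 31 = 576 - 62 ≡ 16; y = λ·(31 - 16) - 6 ≡ 22. → (16, 22)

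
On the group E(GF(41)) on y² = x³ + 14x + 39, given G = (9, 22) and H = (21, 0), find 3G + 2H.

(34, 34)

First 3G:
Repeated addition: build up to 3G.
2G: tangent at (9, 22): λ = (3·9² + 14)/(2·22) ≡ 11/3. 3⁻¹ ≡ 14 (mod 41) since 3·14 = 42 ≡ 1, so λ ≡ 11·14 ≡ 31.
  x = λ² - 9 - 9 = 961 - 18 ≡ 0; y = λ·(9 - 0) - 22 ≡ 11. → (0, 11)
3G: (0, 11) + (9, 22). λ = (22 - 11)/(9 - 0) ≡ 11/9 mod 41. 9⁻¹ ≡ 32 (mod 41), so λ ≡ 24.
  x = λ² - 0 - 9 = 576 - 9 ≡ 34; y = λ·(0 - 34) - 11 ≡ 34. → (34, 34)
3G = (34, 34).
Next 2H:
Repeated addition: build up to 2H.
2H: (21, 0) + (21, 0): same x and y₁ ≡ -y₂, so the sum is O.
2H = O.
Finally 3G + 2H:
(34, 34) + O = (34, 34) (identity).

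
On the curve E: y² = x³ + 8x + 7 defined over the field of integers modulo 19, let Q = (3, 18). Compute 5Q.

(15, 5)

Double-and-add on 5 = (101)₂. Start with Q = (3, 18) for the leading 1-bit.
double: tangent at (3, 18): λ = (3·3² + 8)/(2·18) ≡ 16/17. 17⁻¹ ≡ 9 (mod 19), so λ ≡ 16·9 ≡ 11.
  x = λ² - 3 - 3 = 121 - 6 ≡ 1; y = λ·(3 - 1) - 18 ≡ 4. → (1, 4)
double: tangent at (1, 4): λ = (3·1² + 8)/(2·4) ≡ 11/8. 8⁻¹ ≡ 12 (mod 19) since 8·12 = 96 ≡ 1, so λ ≡ 11·12 ≡ 18.
  x = λ² - 1 - 1 = 324 - 2 ≡ 18; y = λ·(1 - 18) - 4 ≡ 13. → (18, 13)
add Q: (18, 13) + (3, 18). λ = (18 - 13)/(3 - 18) ≡ 5/4 mod 19. 4⁻¹ ≡ 5 (mod 19), so λ ≡ 6.
  x = λ² - 18 - 3 = 36 - 21 ≡ 15; y = λ·(18 - 15) - 13 ≡ 5. → (15, 5)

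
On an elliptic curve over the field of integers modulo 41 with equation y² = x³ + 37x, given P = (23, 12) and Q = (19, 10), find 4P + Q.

First 4P:
Repeated addition: build up to 4P.
2P: tangent at (23, 12): λ = (3·23² + 37)/(2·12) ≡ 25/24. 24⁻¹ ≡ 12 (mod 41) since 24·12 = 288 ≡ 1, so λ ≡ 25·12 ≡ 13.
  x = λ² - 23 - 23 = 169 - 46 ≡ 0; y = λ·(23 - 0) - 12 ≡ 0. → (0, 0)
3P: (0, 0) + (23, 12). λ = (12 - 0)/(23 - 0) ≡ 12/23 mod 41. 23⁻¹ ≡ 25 (mod 41), so λ ≡ 13.
  x = λ² - 0 - 23 = 169 - 23 ≡ 23; y = λ·(0 - 23) - 0 ≡ 29. → (23, 29)
4P: (23, 29) + (23, 12): same x and y₁ ≡ -y₂, so the sum is O.
4P = O.
Finally 4P + Q:
O + (19, 10) = (19, 10) (identity).

(19, 10)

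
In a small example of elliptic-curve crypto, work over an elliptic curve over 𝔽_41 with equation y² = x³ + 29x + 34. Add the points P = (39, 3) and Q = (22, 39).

(39, 3) + (22, 39). λ = (39 - 3)/(22 - 39) ≡ 36/24 mod 41. 24⁻¹ ≡ 12 (mod 41) since 24·12 = 288 ≡ 1, so λ ≡ 22.
  x = λ² - 39 - 22 = 484 - 61 ≡ 13; y = λ·(39 - 13) - 3 ≡ 36. → (13, 36)

(13, 36)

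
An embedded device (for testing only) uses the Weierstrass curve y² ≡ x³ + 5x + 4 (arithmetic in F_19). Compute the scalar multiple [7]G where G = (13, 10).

(13, 10)

Double-and-add on 7 = (111)₂. Start with G = (13, 10) for the leading 1-bit.
double: tangent at (13, 10): λ = (3·13² + 5)/(2·10) ≡ 18/1. 1⁻¹ ≡ 1 (mod 19), so λ ≡ 18·1 ≡ 18.
  x = λ² - 13 - 13 = 324 - 26 ≡ 13; y = λ·(13 - 13) - 10 ≡ 9. → (13, 9)
add G: (13, 9) + (13, 10): same x and y₁ ≡ -y₂, so the sum is O.
double: O + O = O (identity).
add G: O + (13, 10) = (13, 10) (identity).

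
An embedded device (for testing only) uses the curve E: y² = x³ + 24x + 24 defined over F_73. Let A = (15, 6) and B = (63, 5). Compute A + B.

(52, 48)

(15, 6) + (63, 5). λ = (5 - 6)/(63 - 15) ≡ 72/48 mod 73. 48⁻¹ ≡ 35 (mod 73), so λ ≡ 38.
  x = λ² - 15 - 63 = 1444 - 78 ≡ 52; y = λ·(15 - 52) - 6 ≡ 48. → (52, 48)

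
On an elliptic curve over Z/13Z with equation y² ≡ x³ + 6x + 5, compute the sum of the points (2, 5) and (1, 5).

(10, 8)

(2, 5) + (1, 5). λ = (5 - 5)/(1 - 2) ≡ 0/12 mod 13. 12⁻¹ ≡ 12 (mod 13), so λ ≡ 0.
  x = λ² - 2 - 1 = 0 - 3 ≡ 10; y = λ·(2 - 10) - 5 ≡ 8. → (10, 8)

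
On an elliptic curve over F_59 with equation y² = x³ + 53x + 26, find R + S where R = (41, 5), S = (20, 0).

(1, 27)

(41, 5) + (20, 0). λ = (0 - 5)/(20 - 41) ≡ 54/38 mod 59. 38⁻¹ ≡ 14 (mod 59), so λ ≡ 48.
  x = λ² - 41 - 20 = 2304 - 61 ≡ 1; y = λ·(41 - 1) - 5 ≡ 27. → (1, 27)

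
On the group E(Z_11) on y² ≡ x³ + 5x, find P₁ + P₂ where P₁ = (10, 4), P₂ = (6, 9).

(10, 4) + (6, 9). λ = (9 - 4)/(6 - 10) ≡ 5/7 mod 11. 7⁻¹ ≡ 8 (mod 11), so λ ≡ 7.
  x = λ² - 10 - 6 = 49 - 16 ≡ 0; y = λ·(10 - 0) - 4 ≡ 0. → (0, 0)

(0, 0)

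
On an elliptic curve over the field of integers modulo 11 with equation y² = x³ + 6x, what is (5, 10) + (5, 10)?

tangent at (5, 10): λ = (3·5² + 6)/(2·10) ≡ 4/9. 9⁻¹ ≡ 5 (mod 11) since 9·5 = 45 ≡ 1, so λ ≡ 4·5 ≡ 9.
  x = λ² - 5 - 5 = 81 - 10 ≡ 5; y = λ·(5 - 5) - 10 ≡ 1. → (5, 1)

(5, 1)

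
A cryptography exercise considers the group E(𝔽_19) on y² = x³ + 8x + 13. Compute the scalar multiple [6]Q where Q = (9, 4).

Repeated addition: build up to 6Q.
2Q: tangent at (9, 4): λ = (3·9² + 8)/(2·4) ≡ 4/8. 8⁻¹ ≡ 12 (mod 19), so λ ≡ 4·12 ≡ 10.
  x = λ² - 9 - 9 = 100 - 18 ≡ 6; y = λ·(9 - 6) - 4 ≡ 7. → (6, 7)
3Q: (6, 7) + (9, 4). λ = (4 - 7)/(9 - 6) ≡ 16/3 mod 19. 3⁻¹ ≡ 13 (mod 19), so λ ≡ 18.
  x = λ² - 6 - 9 = 324 - 15 ≡ 5; y = λ·(6 - 5) - 7 ≡ 11. → (5, 11)
4Q: (5, 11) + (9, 4). λ = (4 - 11)/(9 - 5) ≡ 12/4 mod 19. 4⁻¹ ≡ 5 (mod 19), so λ ≡ 3.
  x = λ² - 5 - 9 = 9 - 14 ≡ 14; y = λ·(5 - 14) - 11 ≡ 0. → (14, 0)
5Q: (14, 0) + (9, 4). λ = (4 - 0)/(9 - 14) ≡ 4/14 mod 19. 14⁻¹ ≡ 15 (mod 19) since 14·15 = 210 ≡ 1, so λ ≡ 3.
  x = λ² - 14 - 9 = 9 - 23 ≡ 5; y = λ·(14 - 5) - 0 ≡ 8. → (5, 8)
6Q: (5, 8) + (9, 4). λ = (4 - 8)/(9 - 5) ≡ 15/4 mod 19. 4⁻¹ ≡ 5 (mod 19), so λ ≡ 18.
  x = λ² - 5 - 9 = 324 - 14 ≡ 6; y = λ·(5 - 6) - 8 ≡ 12. → (6, 12)

(6, 12)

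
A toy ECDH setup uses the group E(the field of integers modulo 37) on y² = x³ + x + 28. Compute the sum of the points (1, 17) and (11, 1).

(32, 3)

(1, 17) + (11, 1). λ = (1 - 17)/(11 - 1) ≡ 21/10 mod 37. 10⁻¹ ≡ 26 (mod 37), so λ ≡ 28.
  x = λ² - 1 - 11 = 784 - 12 ≡ 32; y = λ·(1 - 32) - 17 ≡ 3. → (32, 3)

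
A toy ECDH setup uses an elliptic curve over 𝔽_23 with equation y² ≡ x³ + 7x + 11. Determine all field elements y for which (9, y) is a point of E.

none

x³ + 7x + 11 = 803 ≡ 21 (mod 23).
21 is a non-residue mod 23; no y exists.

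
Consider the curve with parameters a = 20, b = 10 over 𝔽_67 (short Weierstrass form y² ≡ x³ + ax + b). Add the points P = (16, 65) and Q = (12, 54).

(16, 65) + (12, 54). λ = (54 - 65)/(12 - 16) ≡ 56/63 mod 67. 63⁻¹ ≡ 50 (mod 67), so λ ≡ 53.
  x = λ² - 16 - 12 = 2809 - 28 ≡ 34; y = λ·(16 - 34) - 65 ≡ 53. → (34, 53)

(34, 53)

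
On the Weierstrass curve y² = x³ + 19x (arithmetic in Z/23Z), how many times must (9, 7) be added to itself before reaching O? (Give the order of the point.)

12

2P: tangent at (9, 7): λ = (3·9² + 19)/(2·7) ≡ 9/14. 14⁻¹ ≡ 5 (mod 23), so λ ≡ 9·5 ≡ 22.
  x = λ² - 9 - 9 = 484 - 18 ≡ 6; y = λ·(9 - 6) - 7 ≡ 13. → (6, 13)
3P: (6, 13) + (9, 7). λ = (7 - 13)/(9 - 6) ≡ 17/3 mod 23. 3⁻¹ ≡ 8 (mod 23) since 3·8 = 24 ≡ 1, so λ ≡ 21.
  x = λ² - 6 - 9 = 441 - 15 ≡ 12; y = λ·(6 - 12) - 13 ≡ 22. → (12, 22)
4P: (12, 22) + (9, 7). λ = (7 - 22)/(9 - 12) ≡ 8/20 mod 23. 20⁻¹ ≡ 15 (mod 23), so λ ≡ 5.
  x = λ² - 12 - 9 = 25 - 21 ≡ 4; y = λ·(12 - 4) - 22 ≡ 18. → (4, 18)
5P: (4, 18) + (9, 7). λ = (7 - 18)/(9 - 4) ≡ 12/5 mod 23. 5⁻¹ ≡ 14 (mod 23) since 5·14 = 70 ≡ 1, so λ ≡ 7.
  x = λ² - 4 - 9 = 49 - 13 ≡ 13; y = λ·(4 - 13) - 18 ≡ 11. → (13, 11)
6P: (13, 11) + (9, 7). λ = (7 - 11)/(9 - 13) ≡ 19/19 mod 23. 19⁻¹ ≡ 17 (mod 23) since 19·17 = 323 ≡ 1, so λ ≡ 1.
  x = λ² - 13 - 9 = 1 - 22 ≡ 2; y = λ·(13 - 2) - 11 ≡ 0. → (2, 0)
7P: (2, 0) + (9, 7). λ = (7 - 0)/(9 - 2) ≡ 7/7 mod 23. 7⁻¹ ≡ 10 (mod 23), so λ ≡ 1.
  x = λ² - 2 - 9 = 1 - 11 ≡ 13; y = λ·(2 - 13) - 0 ≡ 12. → (13, 12)
8P: (13, 12) + (9, 7). λ = (7 - 12)/(9 - 13) ≡ 18/19 mod 23. 19⁻¹ ≡ 17 (mod 23), so λ ≡ 7.
  x = λ² - 13 - 9 = 49 - 22 ≡ 4; y = λ·(13 - 4) - 12 ≡ 5. → (4, 5)
9P: (4, 5) + (9, 7). λ = (7 - 5)/(9 - 4) ≡ 2/5 mod 23. 5⁻¹ ≡ 14 (mod 23) since 5·14 = 70 ≡ 1, so λ ≡ 5.
  x = λ² - 4 - 9 = 25 - 13 ≡ 12; y = λ·(4 - 12) - 5 ≡ 1. → (12, 1)
10P: (12, 1) + (9, 7). λ = (7 - 1)/(9 - 12) ≡ 6/20 mod 23. 20⁻¹ ≡ 15 (mod 23) since 20·15 = 300 ≡ 1, so λ ≡ 21.
  x = λ² - 12 - 9 = 441 - 21 ≡ 6; y = λ·(12 - 6) - 1 ≡ 10. → (6, 10)
11P: (6, 10) + (9, 7). λ = (7 - 10)/(9 - 6) ≡ 20/3 mod 23. 3⁻¹ ≡ 8 (mod 23) since 3·8 = 24 ≡ 1, so λ ≡ 22.
  x = λ² - 6 - 9 = 484 - 15 ≡ 9; y = λ·(6 - 9) - 10 ≡ 16. → (9, 16)
12P: (9, 16) + (9, 7): same x and y₁ ≡ -y₂, so the sum is O.
12P = O, so the order is 12.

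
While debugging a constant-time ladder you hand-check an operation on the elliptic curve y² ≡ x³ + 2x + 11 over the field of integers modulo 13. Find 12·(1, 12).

O

Write G = (1, 12).
Double-and-add on 12 = (1100)₂. Start with G = (1, 12) for the leading 1-bit.
double: tangent at (1, 12): λ = (3·1² + 2)/(2·12) ≡ 5/11. 11⁻¹ ≡ 6 (mod 13), so λ ≡ 5·6 ≡ 4.
  x = λ² - 1 - 1 = 16 - 2 ≡ 1; y = λ·(1 - 1) - 12 ≡ 1. → (1, 1)
add G: (1, 1) + (1, 12): same x and y₁ ≡ -y₂, so the sum is the point at infinity.
double: the point at infinity + the point at infinity = the point at infinity (identity).
double: the point at infinity + the point at infinity = the point at infinity (identity).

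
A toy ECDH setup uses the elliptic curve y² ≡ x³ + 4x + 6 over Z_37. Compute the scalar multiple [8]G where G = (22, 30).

O

Double-and-add on 8 = (1000)₂. Start with G = (22, 30) for the leading 1-bit.
double: tangent at (22, 30): λ = (3·22² + 4)/(2·30) ≡ 13/23. 23⁻¹ ≡ 29 (mod 37) since 23·29 = 667 ≡ 1, so λ ≡ 13·29 ≡ 7.
  x = λ² - 22 - 22 = 49 - 44 ≡ 5; y = λ·(22 - 5) - 30 ≡ 15. → (5, 15)
double: tangent at (5, 15): λ = (3·5² + 4)/(2·15) ≡ 5/30. 30⁻¹ ≡ 21 (mod 37) since 30·21 = 630 ≡ 1, so λ ≡ 5·21 ≡ 31.
  x = λ² - 5 - 5 = 961 - 10 ≡ 26; y = λ·(5 - 26) - 15 ≡ 0. → (26, 0)
double: (26, 0) + (26, 0): same x and y₁ ≡ -y₂, so the sum is O.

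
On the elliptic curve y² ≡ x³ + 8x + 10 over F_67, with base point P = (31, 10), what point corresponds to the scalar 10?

Double-and-add on 10 = (1010)₂. Start with P = (31, 10) for the leading 1-bit.
double: tangent at (31, 10): λ = (3·31² + 8)/(2·10) ≡ 10/20. 20⁻¹ ≡ 57 (mod 67), so λ ≡ 10·57 ≡ 34.
  x = λ² - 31 - 31 = 1156 - 62 ≡ 22; y = λ·(31 - 22) - 10 ≡ 28. → (22, 28)
double: tangent at (22, 28): λ = (3·22² + 8)/(2·28) ≡ 53/56. 56⁻¹ ≡ 6 (mod 67) since 56·6 = 336 ≡ 1, so λ ≡ 53·6 ≡ 50.
  x = λ² - 22 - 22 = 2500 - 44 ≡ 44; y = λ·(22 - 44) - 28 ≡ 11. → (44, 11)
add P: (44, 11) + (31, 10). λ = (10 - 11)/(31 - 44) ≡ 66/54 mod 67. 54⁻¹ ≡ 36 (mod 67), so λ ≡ 31.
  x = λ² - 44 - 31 = 961 - 75 ≡ 15; y = λ·(44 - 15) - 11 ≡ 17. → (15, 17)
double: tangent at (15, 17): λ = (3·15² + 8)/(2·17) ≡ 13/34. 34⁻¹ ≡ 2 (mod 67) since 34·2 = 68 ≡ 1, so λ ≡ 13·2 ≡ 26.
  x = λ² - 15 - 15 = 676 - 30 ≡ 43; y = λ·(15 - 43) - 17 ≡ 59. → (43, 59)

(43, 59)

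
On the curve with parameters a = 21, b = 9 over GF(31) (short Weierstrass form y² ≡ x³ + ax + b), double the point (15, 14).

(9, 20)

tangent at (15, 14): λ = (3·15² + 21)/(2·14) ≡ 14/28. 28⁻¹ ≡ 10 (mod 31) since 28·10 = 280 ≡ 1, so λ ≡ 14·10 ≡ 16.
  x = λ² - 15 - 15 = 256 - 30 ≡ 9; y = λ·(15 - 9) - 14 ≡ 20. → (9, 20)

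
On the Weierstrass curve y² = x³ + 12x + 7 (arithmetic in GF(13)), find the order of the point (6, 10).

7

2P: tangent at (6, 10): λ = (3·6² + 12)/(2·10) ≡ 3/7. 7⁻¹ ≡ 2 (mod 13), so λ ≡ 3·2 ≡ 6.
  x = λ² - 6 - 6 = 36 - 12 ≡ 11; y = λ·(6 - 11) - 10 ≡ 12. → (11, 12)
3P: (11, 12) + (6, 10). λ = (10 - 12)/(6 - 11) ≡ 11/8 mod 13. 8⁻¹ ≡ 5 (mod 13) since 8·5 = 40 ≡ 1, so λ ≡ 3.
  x = λ² - 11 - 6 = 9 - 17 ≡ 5; y = λ·(11 - 5) - 12 ≡ 6. → (5, 6)
4P: (5, 6) + (6, 10). λ = (10 - 6)/(6 - 5) ≡ 4/1 mod 13. 1⁻¹ ≡ 1 (mod 13) since 1·1 = 1 ≡ 1, so λ ≡ 4.
  x = λ² - 5 - 6 = 16 - 11 ≡ 5; y = λ·(5 - 5) - 6 ≡ 7. → (5, 7)
5P: (5, 7) + (6, 10). λ = (10 - 7)/(6 - 5) ≡ 3/1 mod 13. 1⁻¹ ≡ 1 (mod 13), so λ ≡ 3.
  x = λ² - 5 - 6 = 9 - 11 ≡ 11; y = λ·(5 - 11) - 7 ≡ 1. → (11, 1)
6P: (11, 1) + (6, 10). λ = (10 - 1)/(6 - 11) ≡ 9/8 mod 13. 8⁻¹ ≡ 5 (mod 13) since 8·5 = 40 ≡ 1, so λ ≡ 6.
  x = λ² - 11 - 6 = 36 - 17 ≡ 6; y = λ·(11 - 6) - 1 ≡ 3. → (6, 3)
7P: (6, 3) + (6, 10): same x and y₁ ≡ -y₂, so the sum is ∞.
7P = ∞, so the order is 7.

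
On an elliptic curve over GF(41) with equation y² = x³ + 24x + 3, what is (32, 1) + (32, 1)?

tangent at (32, 1): λ = (3·32² + 24)/(2·1) ≡ 21/2. 2⁻¹ ≡ 21 (mod 41), so λ ≡ 21·21 ≡ 31.
  x = λ² - 32 - 32 = 961 - 64 ≡ 36; y = λ·(32 - 36) - 1 ≡ 39. → (36, 39)

(36, 39)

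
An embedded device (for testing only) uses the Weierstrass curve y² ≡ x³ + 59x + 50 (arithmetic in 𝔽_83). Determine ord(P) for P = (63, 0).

2

2P: (63, 0) + (63, 0): same x and y₁ ≡ -y₂, so the sum is ∞.
2P = ∞, so the order is 2.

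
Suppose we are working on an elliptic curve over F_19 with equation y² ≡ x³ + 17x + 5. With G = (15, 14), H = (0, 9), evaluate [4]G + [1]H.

(14, 17)

First 4G:
Repeated addition: build up to 4G.
2G: tangent at (15, 14): λ = (3·15² + 17)/(2·14) ≡ 8/9. 9⁻¹ ≡ 17 (mod 19), so λ ≡ 8·17 ≡ 3.
  x = λ² - 15 - 15 = 9 - 30 ≡ 17; y = λ·(15 - 17) - 14 ≡ 18. → (17, 18)
3G: (17, 18) + (15, 14). λ = (14 - 18)/(15 - 17) ≡ 15/17 mod 19. 17⁻¹ ≡ 9 (mod 19), so λ ≡ 2.
  x = λ² - 17 - 15 = 4 - 32 ≡ 10; y = λ·(17 - 10) - 18 ≡ 15. → (10, 15)
4G: (10, 15) + (15, 14). λ = (14 - 15)/(15 - 10) ≡ 18/5 mod 19. 5⁻¹ ≡ 4 (mod 19) since 5·4 = 20 ≡ 1, so λ ≡ 15.
  x = λ² - 10 - 15 = 225 - 25 ≡ 10; y = λ·(10 - 10) - 15 ≡ 4. → (10, 4)
4G = (10, 4).
Finally 4G + H:
(10, 4) + (0, 9). λ = (9 - 4)/(0 - 10) ≡ 5/9 mod 19. 9⁻¹ ≡ 17 (mod 19) since 9·17 = 153 ≡ 1, so λ ≡ 9.
  x = λ² - 10 - 0 = 81 - 10 ≡ 14; y = λ·(10 - 14) - 4 ≡ 17. → (14, 17)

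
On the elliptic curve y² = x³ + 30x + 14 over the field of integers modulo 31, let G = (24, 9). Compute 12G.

Repeated addition: build up to 12G.
2G: tangent at (24, 9): λ = (3·24² + 30)/(2·9) ≡ 22/18. 18⁻¹ ≡ 19 (mod 31), so λ ≡ 22·19 ≡ 15.
  x = λ² - 24 - 24 = 225 - 48 ≡ 22; y = λ·(24 - 22) - 9 ≡ 21. → (22, 21)
3G: (22, 21) + (24, 9). λ = (9 - 21)/(24 - 22) ≡ 19/2 mod 31. 2⁻¹ ≡ 16 (mod 31), so λ ≡ 25.
  x = λ² - 22 - 24 = 625 - 46 ≡ 21; y = λ·(22 - 21) - 21 ≡ 4. → (21, 4)
4G: (21, 4) + (24, 9). λ = (9 - 4)/(24 - 21) ≡ 5/3 mod 31. 3⁻¹ ≡ 21 (mod 31), so λ ≡ 12.
  x = λ² - 21 - 24 = 144 - 45 ≡ 6; y = λ·(21 - 6) - 4 ≡ 21. → (6, 21)
5G: (6, 21) + (24, 9). λ = (9 - 21)/(24 - 6) ≡ 19/18 mod 31. 18⁻¹ ≡ 19 (mod 31) since 18·19 = 342 ≡ 1, so λ ≡ 20.
  x = λ² - 6 - 24 = 400 - 30 ≡ 29; y = λ·(6 - 29) - 21 ≡ 15. → (29, 15)
6G: (29, 15) + (24, 9). λ = (9 - 15)/(24 - 29) ≡ 25/26 mod 31. 26⁻¹ ≡ 6 (mod 31) since 26·6 = 156 ≡ 1, so λ ≡ 26.
  x = λ² - 29 - 24 = 676 - 53 ≡ 3; y = λ·(29 - 3) - 15 ≡ 10. → (3, 10)
7G: (3, 10) + (24, 9). λ = (9 - 10)/(24 - 3) ≡ 30/21 mod 31. 21⁻¹ ≡ 3 (mod 31), so λ ≡ 28.
  x = λ² - 3 - 24 = 784 - 27 ≡ 13; y = λ·(3 - 13) - 10 ≡ 20. → (13, 20)
8G: (13, 20) + (24, 9). λ = (9 - 20)/(24 - 13) ≡ 20/11 mod 31. 11⁻¹ ≡ 17 (mod 31), so λ ≡ 30.
  x = λ² - 13 - 24 = 900 - 37 ≡ 26; y = λ·(13 - 26) - 20 ≡ 24. → (26, 24)
9G: (26, 24) + (24, 9). λ = (9 - 24)/(24 - 26) ≡ 16/29 mod 31. 29⁻¹ ≡ 15 (mod 31) since 29·15 = 435 ≡ 1, so λ ≡ 23.
  x = λ² - 26 - 24 = 529 - 50 ≡ 14; y = λ·(26 - 14) - 24 ≡ 4. → (14, 4)
10G: (14, 4) + (24, 9). λ = (9 - 4)/(24 - 14) ≡ 5/10 mod 31. 10⁻¹ ≡ 28 (mod 31) since 10·28 = 280 ≡ 1, so λ ≡ 16.
  x = λ² - 14 - 24 = 256 - 38 ≡ 1; y = λ·(14 - 1) - 4 ≡ 18. → (1, 18)
11G: (1, 18) + (24, 9). λ = (9 - 18)/(24 - 1) ≡ 22/23 mod 31. 23⁻¹ ≡ 27 (mod 31), so λ ≡ 5.
  x = λ² - 1 - 24 = 25 - 25 ≡ 0; y = λ·(1 - 0) - 18 ≡ 18. → (0, 18)
12G: (0, 18) + (24, 9). λ = (9 - 18)/(24 - 0) ≡ 22/24 mod 31. 24⁻¹ ≡ 22 (mod 31) since 24·22 = 528 ≡ 1, so λ ≡ 19.
  x = λ² - 0 - 24 = 361 - 24 ≡ 27; y = λ·(0 - 27) - 18 ≡ 27. → (27, 27)

(27, 27)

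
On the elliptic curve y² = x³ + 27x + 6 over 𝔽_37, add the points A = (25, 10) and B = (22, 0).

(34, 34)

(25, 10) + (22, 0). λ = (0 - 10)/(22 - 25) ≡ 27/34 mod 37. 34⁻¹ ≡ 12 (mod 37), so λ ≡ 28.
  x = λ² - 25 - 22 = 784 - 47 ≡ 34; y = λ·(25 - 34) - 10 ≡ 34. → (34, 34)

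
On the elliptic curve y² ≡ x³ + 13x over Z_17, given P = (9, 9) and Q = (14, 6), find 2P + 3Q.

First 2P:
Repeated addition: build up to 2P.
2P: tangent at (9, 9): λ = (3·9² + 13)/(2·9) ≡ 1/1. 1⁻¹ ≡ 1 (mod 17), so λ ≡ 1·1 ≡ 1.
  x = λ² - 9 - 9 = 1 - 18 ≡ 0; y = λ·(9 - 0) - 9 ≡ 0. → (0, 0)
2P = (0, 0).
Next 3Q:
Repeated addition: build up to 3Q.
2Q: tangent at (14, 6): λ = (3·14² + 13)/(2·6) ≡ 6/12. 12⁻¹ ≡ 10 (mod 17), so λ ≡ 6·10 ≡ 9.
  x = λ² - 14 - 14 = 81 - 28 ≡ 2; y = λ·(14 - 2) - 6 ≡ 0. → (2, 0)
3Q: (2, 0) + (14, 6). λ = (6 - 0)/(14 - 2) ≡ 6/12 mod 17. 12⁻¹ ≡ 10 (mod 17), so λ ≡ 9.
  x = λ² - 2 - 14 = 81 - 16 ≡ 14; y = λ·(2 - 14) - 0 ≡ 11. → (14, 11)
3Q = (14, 11).
Finally 2P + 3Q:
(0, 0) + (14, 11). λ = (11 - 0)/(14 - 0) ≡ 11/14 mod 17. 14⁻¹ ≡ 11 (mod 17) since 14·11 = 154 ≡ 1, so λ ≡ 2.
  x = λ² - 0 - 14 = 4 - 14 ≡ 7; y = λ·(0 - 7) - 0 ≡ 3. → (7, 3)

(7, 3)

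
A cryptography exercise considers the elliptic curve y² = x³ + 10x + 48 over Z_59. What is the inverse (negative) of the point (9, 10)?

(9, 49)

-(9, 10) = (9, -10 mod 59) = (9, 49).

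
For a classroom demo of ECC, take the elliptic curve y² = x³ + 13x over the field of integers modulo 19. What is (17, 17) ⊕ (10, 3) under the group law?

(17, 17) + (10, 3). λ = (3 - 17)/(10 - 17) ≡ 5/12 mod 19. 12⁻¹ ≡ 8 (mod 19), so λ ≡ 2.
  x = λ² - 17 - 10 = 4 - 27 ≡ 15; y = λ·(17 - 15) - 17 ≡ 6. → (15, 6)

(15, 6)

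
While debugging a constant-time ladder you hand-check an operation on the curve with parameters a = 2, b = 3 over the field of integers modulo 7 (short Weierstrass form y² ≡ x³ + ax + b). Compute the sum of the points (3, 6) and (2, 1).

(6, 0)

(3, 6) + (2, 1). λ = (1 - 6)/(2 - 3) ≡ 2/6 mod 7. 6⁻¹ ≡ 6 (mod 7), so λ ≡ 5.
  x = λ² - 3 - 2 = 25 - 5 ≡ 6; y = λ·(3 - 6) - 6 ≡ 0. → (6, 0)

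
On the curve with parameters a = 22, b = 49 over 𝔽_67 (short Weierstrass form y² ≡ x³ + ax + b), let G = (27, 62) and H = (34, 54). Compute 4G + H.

(0, 60)

First 4G:
Double-and-add on 4 = (100)₂. Start with G = (27, 62) for the leading 1-bit.
double: tangent at (27, 62): λ = (3·27² + 22)/(2·62) ≡ 65/57. 57⁻¹ ≡ 20 (mod 67), so λ ≡ 65·20 ≡ 27.
  x = λ² - 27 - 27 = 729 - 54 ≡ 5; y = λ·(27 - 5) - 62 ≡ 63. → (5, 63)
double: tangent at (5, 63): λ = (3·5² + 22)/(2·63) ≡ 30/59. 59⁻¹ ≡ 25 (mod 67) since 59·25 = 1475 ≡ 1, so λ ≡ 30·25 ≡ 13.
  x = λ² - 5 - 5 = 169 - 10 ≡ 25; y = λ·(5 - 25) - 63 ≡ 12. → (25, 12)
4G = (25, 12).
Finally 4G + H:
(25, 12) + (34, 54). λ = (54 - 12)/(34 - 25) ≡ 42/9 mod 67. 9⁻¹ ≡ 15 (mod 67) since 9·15 = 135 ≡ 1, so λ ≡ 27.
  x = λ² - 25 - 34 = 729 - 59 ≡ 0; y = λ·(25 - 0) - 12 ≡ 60. → (0, 60)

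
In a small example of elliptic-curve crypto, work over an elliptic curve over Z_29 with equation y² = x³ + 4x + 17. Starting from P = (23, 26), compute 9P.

Double-and-add on 9 = (1001)₂. Start with P = (23, 26) for the leading 1-bit.
double: tangent at (23, 26): λ = (3·23² + 4)/(2·26) ≡ 25/23. 23⁻¹ ≡ 24 (mod 29), so λ ≡ 25·24 ≡ 20.
  x = λ² - 23 - 23 = 400 - 46 ≡ 6; y = λ·(23 - 6) - 26 ≡ 24. → (6, 24)
double: tangent at (6, 24): λ = (3·6² + 4)/(2·24) ≡ 25/19. 19⁻¹ ≡ 26 (mod 29), so λ ≡ 25·26 ≡ 12.
  x = λ² - 6 - 6 = 144 - 12 ≡ 16; y = λ·(6 - 16) - 24 ≡ 1. → (16, 1)
double: tangent at (16, 1): λ = (3·16² + 4)/(2·1) ≡ 18/2. 2⁻¹ ≡ 15 (mod 29), so λ ≡ 18·15 ≡ 9.
  x = λ² - 16 - 16 = 81 - 32 ≡ 20; y = λ·(16 - 20) - 1 ≡ 21. → (20, 21)
add P: (20, 21) + (23, 26). λ = (26 - 21)/(23 - 20) ≡ 5/3 mod 29. 3⁻¹ ≡ 10 (mod 29), so λ ≡ 21.
  x = λ² - 20 - 23 = 441 - 43 ≡ 21; y = λ·(20 - 21) - 21 ≡ 16. → (21, 16)

(21, 16)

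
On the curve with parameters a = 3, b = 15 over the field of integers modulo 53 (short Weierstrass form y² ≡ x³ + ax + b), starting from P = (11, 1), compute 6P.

(34, 25)

Double-and-add on 6 = (110)₂. Start with P = (11, 1) for the leading 1-bit.
double: tangent at (11, 1): λ = (3·11² + 3)/(2·1) ≡ 48/2. 2⁻¹ ≡ 27 (mod 53), so λ ≡ 48·27 ≡ 24.
  x = λ² - 11 - 11 = 576 - 22 ≡ 24; y = λ·(11 - 24) - 1 ≡ 5. → (24, 5)
add P: (24, 5) + (11, 1). λ = (1 - 5)/(11 - 24) ≡ 49/40 mod 53. 40⁻¹ ≡ 4 (mod 53), so λ ≡ 37.
  x = λ² - 24 - 11 = 1369 - 35 ≡ 9; y = λ·(24 - 9) - 5 ≡ 20. → (9, 20)
double: tangent at (9, 20): λ = (3·9² + 3)/(2·20) ≡ 34/40. 40⁻¹ ≡ 4 (mod 53), so λ ≡ 34·4 ≡ 30.
  x = λ² - 9 - 9 = 900 - 18 ≡ 34; y = λ·(9 - 34) - 20 ≡ 25. → (34, 25)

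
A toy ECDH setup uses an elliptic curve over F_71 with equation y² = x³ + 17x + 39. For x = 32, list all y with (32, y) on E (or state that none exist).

x³ + 17x + 39 = 33351 ≡ 52 (mod 71).
52 is a non-residue mod 71; no y exists.

none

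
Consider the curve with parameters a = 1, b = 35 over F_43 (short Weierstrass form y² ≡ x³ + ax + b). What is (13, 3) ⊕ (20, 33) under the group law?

(13, 3) + (20, 33). λ = (33 - 3)/(20 - 13) ≡ 30/7 mod 43. 7⁻¹ ≡ 37 (mod 43) since 7·37 = 259 ≡ 1, so λ ≡ 35.
  x = λ² - 13 - 20 = 1225 - 33 ≡ 31; y = λ·(13 - 31) - 3 ≡ 12. → (31, 12)

(31, 12)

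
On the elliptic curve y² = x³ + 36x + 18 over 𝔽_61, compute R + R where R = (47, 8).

(24, 35)

tangent at (47, 8): λ = (3·47² + 36)/(2·8) ≡ 14/16. 16⁻¹ ≡ 42 (mod 61), so λ ≡ 14·42 ≡ 39.
  x = λ² - 47 - 47 = 1521 - 94 ≡ 24; y = λ·(47 - 24) - 8 ≡ 35. → (24, 35)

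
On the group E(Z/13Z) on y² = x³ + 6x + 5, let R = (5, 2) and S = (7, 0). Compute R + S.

(2, 8)

(5, 2) + (7, 0). λ = (0 - 2)/(7 - 5) ≡ 11/2 mod 13. 2⁻¹ ≡ 7 (mod 13), so λ ≡ 12.
  x = λ² - 5 - 7 = 144 - 12 ≡ 2; y = λ·(5 - 2) - 2 ≡ 8. → (2, 8)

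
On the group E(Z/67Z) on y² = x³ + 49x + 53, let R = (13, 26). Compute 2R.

tangent at (13, 26): λ = (3·13² + 49)/(2·26) ≡ 20/52. 52⁻¹ ≡ 58 (mod 67) since 52·58 = 3016 ≡ 1, so λ ≡ 20·58 ≡ 21.
  x = λ² - 13 - 13 = 441 - 26 ≡ 13; y = λ·(13 - 13) - 26 ≡ 41. → (13, 41)

(13, 41)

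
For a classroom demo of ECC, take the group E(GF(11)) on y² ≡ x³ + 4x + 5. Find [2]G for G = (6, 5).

tangent at (6, 5): λ = (3·6² + 4)/(2·5) ≡ 2/10. 10⁻¹ ≡ 10 (mod 11), so λ ≡ 2·10 ≡ 9.
  x = λ² - 6 - 6 = 81 - 12 ≡ 3; y = λ·(6 - 3) - 5 ≡ 0. → (3, 0)

(3, 0)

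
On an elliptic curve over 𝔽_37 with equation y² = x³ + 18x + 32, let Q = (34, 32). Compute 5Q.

(13, 24)

Repeated addition: build up to 5Q.
2Q: tangent at (34, 32): λ = (3·34² + 18)/(2·32) ≡ 8/27. 27⁻¹ ≡ 11 (mod 37) since 27·11 = 297 ≡ 1, so λ ≡ 8·11 ≡ 14.
  x = λ² - 34 - 34 = 196 - 68 ≡ 17; y = λ·(34 - 17) - 32 ≡ 21. → (17, 21)
3Q: (17, 21) + (34, 32). λ = (32 - 21)/(34 - 17) ≡ 11/17 mod 37. 17⁻¹ ≡ 24 (mod 37) since 17·24 = 408 ≡ 1, so λ ≡ 5.
  x = λ² - 17 - 34 = 25 - 51 ≡ 11; y = λ·(17 - 11) - 21 ≡ 9. → (11, 9)
4Q: (11, 9) + (34, 32). λ = (32 - 9)/(34 - 11) ≡ 23/23 mod 37. 23⁻¹ ≡ 29 (mod 37) since 23·29 = 667 ≡ 1, so λ ≡ 1.
  x = λ² - 11 - 34 = 1 - 45 ≡ 30; y = λ·(11 - 30) - 9 ≡ 9. → (30, 9)
5Q: (30, 9) + (34, 32). λ = (32 - 9)/(34 - 30) ≡ 23/4 mod 37. 4⁻¹ ≡ 28 (mod 37) since 4·28 = 112 ≡ 1, so λ ≡ 15.
  x = λ² - 30 - 34 = 225 - 64 ≡ 13; y = λ·(30 - 13) - 9 ≡ 24. → (13, 24)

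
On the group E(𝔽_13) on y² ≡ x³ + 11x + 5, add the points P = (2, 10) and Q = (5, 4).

(10, 6)

(2, 10) + (5, 4). λ = (4 - 10)/(5 - 2) ≡ 7/3 mod 13. 3⁻¹ ≡ 9 (mod 13) since 3·9 = 27 ≡ 1, so λ ≡ 11.
  x = λ² - 2 - 5 = 121 - 7 ≡ 10; y = λ·(2 - 10) - 10 ≡ 6. → (10, 6)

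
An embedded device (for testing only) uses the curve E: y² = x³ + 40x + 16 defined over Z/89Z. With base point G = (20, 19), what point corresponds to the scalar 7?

Repeated addition: build up to 7G.
2G: tangent at (20, 19): λ = (3·20² + 40)/(2·19) ≡ 83/38. 38⁻¹ ≡ 82 (mod 89) since 38·82 = 3116 ≡ 1, so λ ≡ 83·82 ≡ 42.
  x = λ² - 20 - 20 = 1764 - 40 ≡ 33; y = λ·(20 - 33) - 19 ≡ 58. → (33, 58)
3G: (33, 58) + (20, 19). λ = (19 - 58)/(20 - 33) ≡ 50/76 mod 89. 76⁻¹ ≡ 41 (mod 89) since 76·41 = 3116 ≡ 1, so λ ≡ 3.
  x = λ² - 33 - 20 = 9 - 53 ≡ 45; y = λ·(33 - 45) - 58 ≡ 84. → (45, 84)
4G: (45, 84) + (20, 19). λ = (19 - 84)/(20 - 45) ≡ 24/64 mod 89. 64⁻¹ ≡ 32 (mod 89), so λ ≡ 56.
  x = λ² - 45 - 20 = 3136 - 65 ≡ 45; y = λ·(45 - 45) - 84 ≡ 5. → (45, 5)
5G: (45, 5) + (20, 19). λ = (19 - 5)/(20 - 45) ≡ 14/64 mod 89. 64⁻¹ ≡ 32 (mod 89), so λ ≡ 3.
  x = λ² - 45 - 20 = 9 - 65 ≡ 33; y = λ·(45 - 33) - 5 ≡ 31. → (33, 31)
6G: (33, 31) + (20, 19). λ = (19 - 31)/(20 - 33) ≡ 77/76 mod 89. 76⁻¹ ≡ 41 (mod 89), so λ ≡ 42.
  x = λ² - 33 - 20 = 1764 - 53 ≡ 20; y = λ·(33 - 20) - 31 ≡ 70. → (20, 70)
7G: (20, 70) + (20, 19): same x and y₁ ≡ -y₂, so the sum is 𝒪.

O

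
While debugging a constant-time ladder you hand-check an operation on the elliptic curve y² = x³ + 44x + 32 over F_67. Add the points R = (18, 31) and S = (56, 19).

(18, 31) + (56, 19). λ = (19 - 31)/(56 - 18) ≡ 55/38 mod 67. 38⁻¹ ≡ 30 (mod 67) since 38·30 = 1140 ≡ 1, so λ ≡ 42.
  x = λ² - 18 - 56 = 1764 - 74 ≡ 15; y = λ·(18 - 15) - 31 ≡ 28. → (15, 28)

(15, 28)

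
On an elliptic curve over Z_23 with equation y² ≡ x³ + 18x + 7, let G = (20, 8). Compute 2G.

(14, 6)

tangent at (20, 8): λ = (3·20² + 18)/(2·8) ≡ 22/16. 16⁻¹ ≡ 13 (mod 23) since 16·13 = 208 ≡ 1, so λ ≡ 22·13 ≡ 10.
  x = λ² - 20 - 20 = 100 - 40 ≡ 14; y = λ·(20 - 14) - 8 ≡ 6. → (14, 6)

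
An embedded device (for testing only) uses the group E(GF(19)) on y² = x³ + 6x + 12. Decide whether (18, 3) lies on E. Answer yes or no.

no

y² = 3² ≡ 9; x³ + 6x + 12 = 5952 ≡ 5 (mod 19). 9 ≠ 5.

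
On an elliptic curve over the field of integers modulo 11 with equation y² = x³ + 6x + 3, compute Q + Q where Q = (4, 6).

tangent at (4, 6): λ = (3·4² + 6)/(2·6) ≡ 10/1. 1⁻¹ ≡ 1 (mod 11) since 1·1 = 1 ≡ 1, so λ ≡ 10·1 ≡ 10.
  x = λ² - 4 - 4 = 100 - 8 ≡ 4; y = λ·(4 - 4) - 6 ≡ 5. → (4, 5)

(4, 5)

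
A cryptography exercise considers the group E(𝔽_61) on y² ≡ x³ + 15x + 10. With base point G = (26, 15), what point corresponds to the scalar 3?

Repeated addition: build up to 3G.
2G: tangent at (26, 15): λ = (3·26² + 15)/(2·15) ≡ 30/30. 30⁻¹ ≡ 59 (mod 61), so λ ≡ 30·59 ≡ 1.
  x = λ² - 26 - 26 = 1 - 52 ≡ 10; y = λ·(26 - 10) - 15 ≡ 1. → (10, 1)
3G: (10, 1) + (26, 15). λ = (15 - 1)/(26 - 10) ≡ 14/16 mod 61. 16⁻¹ ≡ 42 (mod 61), so λ ≡ 39.
  x = λ² - 10 - 26 = 1521 - 36 ≡ 21; y = λ·(10 - 21) - 1 ≡ 58. → (21, 58)

(21, 58)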